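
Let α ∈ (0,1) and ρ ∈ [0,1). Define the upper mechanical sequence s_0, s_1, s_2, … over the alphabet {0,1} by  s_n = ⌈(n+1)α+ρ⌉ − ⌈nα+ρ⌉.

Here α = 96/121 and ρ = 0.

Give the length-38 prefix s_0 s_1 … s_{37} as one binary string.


11110111101111011110111101111011101111

n=0: ⌈(1·96)/121⌉ − ⌈(0·96)/121⌉ = ⌈96/121⌉ − ⌈0/121⌉ = 1 − 0 = 1
n=1: ⌈(2·96)/121⌉ − ⌈(1·96)/121⌉ = ⌈192/121⌉ − ⌈96/121⌉ = 2 − 1 = 1
n=2: ⌈(3·96)/121⌉ − ⌈(2·96)/121⌉ = ⌈288/121⌉ − ⌈192/121⌉ = 3 − 2 = 1
n=3: ⌈(4·96)/121⌉ − ⌈(3·96)/121⌉ = ⌈384/121⌉ − ⌈288/121⌉ = 4 − 3 = 1
n=4: ⌈(5·96)/121⌉ − ⌈(4·96)/121⌉ = ⌈480/121⌉ − ⌈384/121⌉ = 4 − 4 = 0
n=5: ⌈(6·96)/121⌉ − ⌈(5·96)/121⌉ = ⌈576/121⌉ − ⌈480/121⌉ = 5 − 4 = 1
n=6: ⌈(7·96)/121⌉ − ⌈(6·96)/121⌉ = ⌈672/121⌉ − ⌈576/121⌉ = 6 − 5 = 1
n=7: ⌈(8·96)/121⌉ − ⌈(7·96)/121⌉ = ⌈768/121⌉ − ⌈672/121⌉ = 7 − 6 = 1
n=8: ⌈(9·96)/121⌉ − ⌈(8·96)/121⌉ = ⌈864/121⌉ − ⌈768/121⌉ = 8 − 7 = 1
n=9: ⌈(10·96)/121⌉ − ⌈(9·96)/121⌉ = ⌈960/121⌉ − ⌈864/121⌉ = 8 − 8 = 0
n=10: ⌈(11·96)/121⌉ − ⌈(10·96)/121⌉ = ⌈1056/121⌉ − ⌈960/121⌉ = 9 − 8 = 1
n=11: ⌈(12·96)/121⌉ − ⌈(11·96)/121⌉ = ⌈1152/121⌉ − ⌈1056/121⌉ = 10 − 9 = 1
n=12: ⌈(13·96)/121⌉ − ⌈(12·96)/121⌉ = ⌈1248/121⌉ − ⌈1152/121⌉ = 11 − 10 = 1
n=13: ⌈(14·96)/121⌉ − ⌈(13·96)/121⌉ = ⌈1344/121⌉ − ⌈1248/121⌉ = 12 − 11 = 1
n=14: ⌈(15·96)/121⌉ − ⌈(14·96)/121⌉ = ⌈1440/121⌉ − ⌈1344/121⌉ = 12 − 12 = 0
n=15: ⌈(16·96)/121⌉ − ⌈(15·96)/121⌉ = ⌈1536/121⌉ − ⌈1440/121⌉ = 13 − 12 = 1
n=16: ⌈(17·96)/121⌉ − ⌈(16·96)/121⌉ = ⌈1632/121⌉ − ⌈1536/121⌉ = 14 − 13 = 1
n=17: ⌈(18·96)/121⌉ − ⌈(17·96)/121⌉ = ⌈1728/121⌉ − ⌈1632/121⌉ = 15 − 14 = 1
n=18: ⌈(19·96)/121⌉ − ⌈(18·96)/121⌉ = ⌈1824/121⌉ − ⌈1728/121⌉ = 16 − 15 = 1
n=19: ⌈(20·96)/121⌉ − ⌈(19·96)/121⌉ = ⌈1920/121⌉ − ⌈1824/121⌉ = 16 − 16 = 0
n=20: ⌈(21·96)/121⌉ − ⌈(20·96)/121⌉ = ⌈2016/121⌉ − ⌈1920/121⌉ = 17 − 16 = 1
n=21: ⌈(22·96)/121⌉ − ⌈(21·96)/121⌉ = ⌈2112/121⌉ − ⌈2016/121⌉ = 18 − 17 = 1
n=22: ⌈(23·96)/121⌉ − ⌈(22·96)/121⌉ = ⌈2208/121⌉ − ⌈2112/121⌉ = 19 − 18 = 1
n=23: ⌈(24·96)/121⌉ − ⌈(23·96)/121⌉ = ⌈2304/121⌉ − ⌈2208/121⌉ = 20 − 19 = 1
n=24: ⌈(25·96)/121⌉ − ⌈(24·96)/121⌉ = ⌈2400/121⌉ − ⌈2304/121⌉ = 20 − 20 = 0
n=25: ⌈(26·96)/121⌉ − ⌈(25·96)/121⌉ = ⌈2496/121⌉ − ⌈2400/121⌉ = 21 − 20 = 1
n=26: ⌈(27·96)/121⌉ − ⌈(26·96)/121⌉ = ⌈2592/121⌉ − ⌈2496/121⌉ = 22 − 21 = 1
n=27: ⌈(28·96)/121⌉ − ⌈(27·96)/121⌉ = ⌈2688/121⌉ − ⌈2592/121⌉ = 23 − 22 = 1
n=28: ⌈(29·96)/121⌉ − ⌈(28·96)/121⌉ = ⌈2784/121⌉ − ⌈2688/121⌉ = 24 − 23 = 1
n=29: ⌈(30·96)/121⌉ − ⌈(29·96)/121⌉ = ⌈2880/121⌉ − ⌈2784/121⌉ = 24 − 24 = 0
n=30: ⌈(31·96)/121⌉ − ⌈(30·96)/121⌉ = ⌈2976/121⌉ − ⌈2880/121⌉ = 25 − 24 = 1
n=31: ⌈(32·96)/121⌉ − ⌈(31·96)/121⌉ = ⌈3072/121⌉ − ⌈2976/121⌉ = 26 − 25 = 1
n=32: ⌈(33·96)/121⌉ − ⌈(32·96)/121⌉ = ⌈3168/121⌉ − ⌈3072/121⌉ = 27 − 26 = 1
n=33: ⌈(34·96)/121⌉ − ⌈(33·96)/121⌉ = ⌈3264/121⌉ − ⌈3168/121⌉ = 27 − 27 = 0
n=34: ⌈(35·96)/121⌉ − ⌈(34·96)/121⌉ = ⌈3360/121⌉ − ⌈3264/121⌉ = 28 − 27 = 1
n=35: ⌈(36·96)/121⌉ − ⌈(35·96)/121⌉ = ⌈3456/121⌉ − ⌈3360/121⌉ = 29 − 28 = 1
n=36: ⌈(37·96)/121⌉ − ⌈(36·96)/121⌉ = ⌈3552/121⌉ − ⌈3456/121⌉ = 30 − 29 = 1
n=37: ⌈(38·96)/121⌉ − ⌈(37·96)/121⌉ = ⌈3648/121⌉ − ⌈3552/121⌉ = 31 − 30 = 1


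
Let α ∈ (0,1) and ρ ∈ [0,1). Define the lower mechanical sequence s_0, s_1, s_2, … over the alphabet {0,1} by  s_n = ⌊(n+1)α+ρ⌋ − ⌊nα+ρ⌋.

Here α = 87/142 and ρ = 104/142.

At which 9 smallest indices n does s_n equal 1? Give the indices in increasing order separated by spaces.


0 2 3 5 6 8 10 11 13

n=0: ⌊191/142⌋−⌊104/142⌋ = 1−0 = 1  ← one
n=1: ⌊278/142⌋−⌊191/142⌋ = 1−1 = 0
n=2: ⌊365/142⌋−⌊278/142⌋ = 2−1 = 1  ← one
n=3: ⌊452/142⌋−⌊365/142⌋ = 3−2 = 1  ← one
n=4: ⌊539/142⌋−⌊452/142⌋ = 3−3 = 0
n=5: ⌊626/142⌋−⌊539/142⌋ = 4−3 = 1  ← one
n=6: ⌊713/142⌋−⌊626/142⌋ = 5−4 = 1  ← one
n=7: ⌊800/142⌋−⌊713/142⌋ = 5−5 = 0
n=8: ⌊887/142⌋−⌊800/142⌋ = 6−5 = 1  ← one
n=9: ⌊974/142⌋−⌊887/142⌋ = 6−6 = 0
n=10: ⌊1061/142⌋−⌊974/142⌋ = 7−6 = 1  ← one
n=11: ⌊1148/142⌋−⌊1061/142⌋ = 8−7 = 1  ← one
n=12: ⌊1235/142⌋−⌊1148/142⌋ = 8−8 = 0
n=13: ⌊1322/142⌋−⌊1235/142⌋ = 9−8 = 1  ← one
positions of the first 9 ones: 0 2 3 5 6 8 10 11 13


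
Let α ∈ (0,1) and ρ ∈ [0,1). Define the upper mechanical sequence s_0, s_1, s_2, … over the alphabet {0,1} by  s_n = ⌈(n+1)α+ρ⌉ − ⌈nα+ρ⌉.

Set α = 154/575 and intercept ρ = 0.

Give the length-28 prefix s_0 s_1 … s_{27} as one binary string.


n=0: ⌈(1·154)/575⌉ − ⌈(0·154)/575⌉ = ⌈154/575⌉ − ⌈0/575⌉ = 1 − 0 = 1
n=1: ⌈(2·154)/575⌉ − ⌈(1·154)/575⌉ = ⌈308/575⌉ − ⌈154/575⌉ = 1 − 1 = 0
n=2: ⌈(3·154)/575⌉ − ⌈(2·154)/575⌉ = ⌈462/575⌉ − ⌈308/575⌉ = 1 − 1 = 0
n=3: ⌈(4·154)/575⌉ − ⌈(3·154)/575⌉ = ⌈616/575⌉ − ⌈462/575⌉ = 2 − 1 = 1
n=4: ⌈(5·154)/575⌉ − ⌈(4·154)/575⌉ = ⌈770/575⌉ − ⌈616/575⌉ = 2 − 2 = 0
n=5: ⌈(6·154)/575⌉ − ⌈(5·154)/575⌉ = ⌈924/575⌉ − ⌈770/575⌉ = 2 − 2 = 0
n=6: ⌈(7·154)/575⌉ − ⌈(6·154)/575⌉ = ⌈1078/575⌉ − ⌈924/575⌉ = 2 − 2 = 0
n=7: ⌈(8·154)/575⌉ − ⌈(7·154)/575⌉ = ⌈1232/575⌉ − ⌈1078/575⌉ = 3 − 2 = 1
n=8: ⌈(9·154)/575⌉ − ⌈(8·154)/575⌉ = ⌈1386/575⌉ − ⌈1232/575⌉ = 3 − 3 = 0
n=9: ⌈(10·154)/575⌉ − ⌈(9·154)/575⌉ = ⌈1540/575⌉ − ⌈1386/575⌉ = 3 − 3 = 0
n=10: ⌈(11·154)/575⌉ − ⌈(10·154)/575⌉ = ⌈1694/575⌉ − ⌈1540/575⌉ = 3 − 3 = 0
n=11: ⌈(12·154)/575⌉ − ⌈(11·154)/575⌉ = ⌈1848/575⌉ − ⌈1694/575⌉ = 4 − 3 = 1
n=12: ⌈(13·154)/575⌉ − ⌈(12·154)/575⌉ = ⌈2002/575⌉ − ⌈1848/575⌉ = 4 − 4 = 0
n=13: ⌈(14·154)/575⌉ − ⌈(13·154)/575⌉ = ⌈2156/575⌉ − ⌈2002/575⌉ = 4 − 4 = 0
n=14: ⌈(15·154)/575⌉ − ⌈(14·154)/575⌉ = ⌈2310/575⌉ − ⌈2156/575⌉ = 5 − 4 = 1
n=15: ⌈(16·154)/575⌉ − ⌈(15·154)/575⌉ = ⌈2464/575⌉ − ⌈2310/575⌉ = 5 − 5 = 0
n=16: ⌈(17·154)/575⌉ − ⌈(16·154)/575⌉ = ⌈2618/575⌉ − ⌈2464/575⌉ = 5 − 5 = 0
n=17: ⌈(18·154)/575⌉ − ⌈(17·154)/575⌉ = ⌈2772/575⌉ − ⌈2618/575⌉ = 5 − 5 = 0
n=18: ⌈(19·154)/575⌉ − ⌈(18·154)/575⌉ = ⌈2926/575⌉ − ⌈2772/575⌉ = 6 − 5 = 1
n=19: ⌈(20·154)/575⌉ − ⌈(19·154)/575⌉ = ⌈3080/575⌉ − ⌈2926/575⌉ = 6 − 6 = 0
n=20: ⌈(21·154)/575⌉ − ⌈(20·154)/575⌉ = ⌈3234/575⌉ − ⌈3080/575⌉ = 6 − 6 = 0
n=21: ⌈(22·154)/575⌉ − ⌈(21·154)/575⌉ = ⌈3388/575⌉ − ⌈3234/575⌉ = 6 − 6 = 0
n=22: ⌈(23·154)/575⌉ − ⌈(22·154)/575⌉ = ⌈3542/575⌉ − ⌈3388/575⌉ = 7 − 6 = 1
n=23: ⌈(24·154)/575⌉ − ⌈(23·154)/575⌉ = ⌈3696/575⌉ − ⌈3542/575⌉ = 7 − 7 = 0
n=24: ⌈(25·154)/575⌉ − ⌈(24·154)/575⌉ = ⌈3850/575⌉ − ⌈3696/575⌉ = 7 − 7 = 0
n=25: ⌈(26·154)/575⌉ − ⌈(25·154)/575⌉ = ⌈4004/575⌉ − ⌈3850/575⌉ = 7 − 7 = 0
n=26: ⌈(27·154)/575⌉ − ⌈(26·154)/575⌉ = ⌈4158/575⌉ − ⌈4004/575⌉ = 8 − 7 = 1
n=27: ⌈(28·154)/575⌉ − ⌈(27·154)/575⌉ = ⌈4312/575⌉ − ⌈4158/575⌉ = 8 − 8 = 0

1001000100010010001000100010


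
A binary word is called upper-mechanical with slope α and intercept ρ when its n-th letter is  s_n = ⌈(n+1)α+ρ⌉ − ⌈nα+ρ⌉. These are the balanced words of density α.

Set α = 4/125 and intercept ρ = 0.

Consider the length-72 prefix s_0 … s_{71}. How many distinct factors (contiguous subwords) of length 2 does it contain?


3

t_n = ⌈(n·4)/125⌉ for n = 0 … 72:
  n=0…9: ⌈0/125⌉=0 ⌈4/125⌉=1 ⌈8/125⌉=1 ⌈12/125⌉=1 ⌈16/125⌉=1 ⌈20/125⌉=1 ⌈24/125⌉=1 ⌈28/125⌉=1 ⌈32/125⌉=1 ⌈36/125⌉=1
  n=10…19: ⌈40/125⌉=1 ⌈44/125⌉=1 ⌈48/125⌉=1 ⌈52/125⌉=1 ⌈56/125⌉=1 ⌈60/125⌉=1 ⌈64/125⌉=1 ⌈68/125⌉=1 ⌈72/125⌉=1 ⌈76/125⌉=1
  n=20…29: ⌈80/125⌉=1 ⌈84/125⌉=1 ⌈88/125⌉=1 ⌈92/125⌉=1 ⌈96/125⌉=1 ⌈100/125⌉=1 ⌈104/125⌉=1 ⌈108/125⌉=1 ⌈112/125⌉=1 ⌈116/125⌉=1
  n=30…39: ⌈120/125⌉=1 ⌈124/125⌉=1 ⌈128/125⌉=2 ⌈132/125⌉=2 ⌈136/125⌉=2 ⌈140/125⌉=2 ⌈144/125⌉=2 ⌈148/125⌉=2 ⌈152/125⌉=2 ⌈156/125⌉=2
  n=40…49: ⌈160/125⌉=2 ⌈164/125⌉=2 ⌈168/125⌉=2 ⌈172/125⌉=2 ⌈176/125⌉=2 ⌈180/125⌉=2 ⌈184/125⌉=2 ⌈188/125⌉=2 ⌈192/125⌉=2 ⌈196/125⌉=2
  n=50…59: ⌈200/125⌉=2 ⌈204/125⌉=2 ⌈208/125⌉=2 ⌈212/125⌉=2 ⌈216/125⌉=2 ⌈220/125⌉=2 ⌈224/125⌉=2 ⌈228/125⌉=2 ⌈232/125⌉=2 ⌈236/125⌉=2
  n=60…69: ⌈240/125⌉=2 ⌈244/125⌉=2 ⌈248/125⌉=2 ⌈252/125⌉=3 ⌈256/125⌉=3 ⌈260/125⌉=3 ⌈264/125⌉=3 ⌈268/125⌉=3 ⌈272/125⌉=3 ⌈276/125⌉=3
  n=70…72: ⌈280/125⌉=3 ⌈284/125⌉=3 ⌈288/125⌉=3
s_n = t_(n+1) − t_n for n = 0 … 71 gives
prefix = 100000000000000000000000000000010000000000000000000000000000001000000000
slide a length-2 window over [0..1] … [70..71] (71 windows); first occurrence of each distinct factor:
  [  0..  1] 10
  [  1..  2] 00
  [ 30.. 31] 01
  (the other 68 windows repeat one of these)
distinct factors: {00, 01, 10}
count = 3  (Sturmian bound for length 2 is 3)


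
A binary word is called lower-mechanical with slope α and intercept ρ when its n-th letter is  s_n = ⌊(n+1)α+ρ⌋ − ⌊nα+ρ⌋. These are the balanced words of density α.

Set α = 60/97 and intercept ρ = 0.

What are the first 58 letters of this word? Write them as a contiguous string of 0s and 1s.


0101101011011010110101101101011011010110101101101011011010

n=0: ⌊(1·60)/97⌋ − ⌊(0·60)/97⌋ = ⌊60/97⌋ − ⌊0/97⌋ = 0 − 0 = 0
n=1: ⌊(2·60)/97⌋ − ⌊(1·60)/97⌋ = ⌊120/97⌋ − ⌊60/97⌋ = 1 − 0 = 1
n=2: ⌊(3·60)/97⌋ − ⌊(2·60)/97⌋ = ⌊180/97⌋ − ⌊120/97⌋ = 1 − 1 = 0
n=3: ⌊(4·60)/97⌋ − ⌊(3·60)/97⌋ = ⌊240/97⌋ − ⌊180/97⌋ = 2 − 1 = 1
n=4: ⌊(5·60)/97⌋ − ⌊(4·60)/97⌋ = ⌊300/97⌋ − ⌊240/97⌋ = 3 − 2 = 1
n=5: ⌊(6·60)/97⌋ − ⌊(5·60)/97⌋ = ⌊360/97⌋ − ⌊300/97⌋ = 3 − 3 = 0
n=6: ⌊(7·60)/97⌋ − ⌊(6·60)/97⌋ = ⌊420/97⌋ − ⌊360/97⌋ = 4 − 3 = 1
n=7: ⌊(8·60)/97⌋ − ⌊(7·60)/97⌋ = ⌊480/97⌋ − ⌊420/97⌋ = 4 − 4 = 0
n=8: ⌊(9·60)/97⌋ − ⌊(8·60)/97⌋ = ⌊540/97⌋ − ⌊480/97⌋ = 5 − 4 = 1
n=9: ⌊(10·60)/97⌋ − ⌊(9·60)/97⌋ = ⌊600/97⌋ − ⌊540/97⌋ = 6 − 5 = 1
n=10: ⌊(11·60)/97⌋ − ⌊(10·60)/97⌋ = ⌊660/97⌋ − ⌊600/97⌋ = 6 − 6 = 0
n=11: ⌊(12·60)/97⌋ − ⌊(11·60)/97⌋ = ⌊720/97⌋ − ⌊660/97⌋ = 7 − 6 = 1
n=12: ⌊(13·60)/97⌋ − ⌊(12·60)/97⌋ = ⌊780/97⌋ − ⌊720/97⌋ = 8 − 7 = 1
n=13: ⌊(14·60)/97⌋ − ⌊(13·60)/97⌋ = ⌊840/97⌋ − ⌊780/97⌋ = 8 − 8 = 0
n=14: ⌊(15·60)/97⌋ − ⌊(14·60)/97⌋ = ⌊900/97⌋ − ⌊840/97⌋ = 9 − 8 = 1
n=15: ⌊(16·60)/97⌋ − ⌊(15·60)/97⌋ = ⌊960/97⌋ − ⌊900/97⌋ = 9 − 9 = 0
n=16: ⌊(17·60)/97⌋ − ⌊(16·60)/97⌋ = ⌊1020/97⌋ − ⌊960/97⌋ = 10 − 9 = 1
n=17: ⌊(18·60)/97⌋ − ⌊(17·60)/97⌋ = ⌊1080/97⌋ − ⌊1020/97⌋ = 11 − 10 = 1
n=18: ⌊(19·60)/97⌋ − ⌊(18·60)/97⌋ = ⌊1140/97⌋ − ⌊1080/97⌋ = 11 − 11 = 0
n=19: ⌊(20·60)/97⌋ − ⌊(19·60)/97⌋ = ⌊1200/97⌋ − ⌊1140/97⌋ = 12 − 11 = 1
n=20: ⌊(21·60)/97⌋ − ⌊(20·60)/97⌋ = ⌊1260/97⌋ − ⌊1200/97⌋ = 12 − 12 = 0
n=21: ⌊(22·60)/97⌋ − ⌊(21·60)/97⌋ = ⌊1320/97⌋ − ⌊1260/97⌋ = 13 − 12 = 1
n=22: ⌊(23·60)/97⌋ − ⌊(22·60)/97⌋ = ⌊1380/97⌋ − ⌊1320/97⌋ = 14 − 13 = 1
n=23: ⌊(24·60)/97⌋ − ⌊(23·60)/97⌋ = ⌊1440/97⌋ − ⌊1380/97⌋ = 14 − 14 = 0
n=24: ⌊(25·60)/97⌋ − ⌊(24·60)/97⌋ = ⌊1500/97⌋ − ⌊1440/97⌋ = 15 − 14 = 1
n=25: ⌊(26·60)/97⌋ − ⌊(25·60)/97⌋ = ⌊1560/97⌋ − ⌊1500/97⌋ = 16 − 15 = 1
n=26: ⌊(27·60)/97⌋ − ⌊(26·60)/97⌋ = ⌊1620/97⌋ − ⌊1560/97⌋ = 16 − 16 = 0
n=27: ⌊(28·60)/97⌋ − ⌊(27·60)/97⌋ = ⌊1680/97⌋ − ⌊1620/97⌋ = 17 − 16 = 1
n=28: ⌊(29·60)/97⌋ − ⌊(28·60)/97⌋ = ⌊1740/97⌋ − ⌊1680/97⌋ = 17 − 17 = 0
n=29: ⌊(30·60)/97⌋ − ⌊(29·60)/97⌋ = ⌊1800/97⌋ − ⌊1740/97⌋ = 18 − 17 = 1
n=30: ⌊(31·60)/97⌋ − ⌊(30·60)/97⌋ = ⌊1860/97⌋ − ⌊1800/97⌋ = 19 − 18 = 1
n=31: ⌊(32·60)/97⌋ − ⌊(31·60)/97⌋ = ⌊1920/97⌋ − ⌊1860/97⌋ = 19 − 19 = 0
n=32: ⌊(33·60)/97⌋ − ⌊(32·60)/97⌋ = ⌊1980/97⌋ − ⌊1920/97⌋ = 20 − 19 = 1
n=33: ⌊(34·60)/97⌋ − ⌊(33·60)/97⌋ = ⌊2040/97⌋ − ⌊1980/97⌋ = 21 − 20 = 1
n=34: ⌊(35·60)/97⌋ − ⌊(34·60)/97⌋ = ⌊2100/97⌋ − ⌊2040/97⌋ = 21 − 21 = 0
n=35: ⌊(36·60)/97⌋ − ⌊(35·60)/97⌋ = ⌊2160/97⌋ − ⌊2100/97⌋ = 22 − 21 = 1
n=36: ⌊(37·60)/97⌋ − ⌊(36·60)/97⌋ = ⌊2220/97⌋ − ⌊2160/97⌋ = 22 − 22 = 0
n=37: ⌊(38·60)/97⌋ − ⌊(37·60)/97⌋ = ⌊2280/97⌋ − ⌊2220/97⌋ = 23 − 22 = 1
n=38: ⌊(39·60)/97⌋ − ⌊(38·60)/97⌋ = ⌊2340/97⌋ − ⌊2280/97⌋ = 24 − 23 = 1
n=39: ⌊(40·60)/97⌋ − ⌊(39·60)/97⌋ = ⌊2400/97⌋ − ⌊2340/97⌋ = 24 − 24 = 0
n=40: ⌊(41·60)/97⌋ − ⌊(40·60)/97⌋ = ⌊2460/97⌋ − ⌊2400/97⌋ = 25 − 24 = 1
n=41: ⌊(42·60)/97⌋ − ⌊(41·60)/97⌋ = ⌊2520/97⌋ − ⌊2460/97⌋ = 25 − 25 = 0
n=42: ⌊(43·60)/97⌋ − ⌊(42·60)/97⌋ = ⌊2580/97⌋ − ⌊2520/97⌋ = 26 − 25 = 1
n=43: ⌊(44·60)/97⌋ − ⌊(43·60)/97⌋ = ⌊2640/97⌋ − ⌊2580/97⌋ = 27 − 26 = 1
n=44: ⌊(45·60)/97⌋ − ⌊(44·60)/97⌋ = ⌊2700/97⌋ − ⌊2640/97⌋ = 27 − 27 = 0
n=45: ⌊(46·60)/97⌋ − ⌊(45·60)/97⌋ = ⌊2760/97⌋ − ⌊2700/97⌋ = 28 − 27 = 1
n=46: ⌊(47·60)/97⌋ − ⌊(46·60)/97⌋ = ⌊2820/97⌋ − ⌊2760/97⌋ = 29 − 28 = 1
n=47: ⌊(48·60)/97⌋ − ⌊(47·60)/97⌋ = ⌊2880/97⌋ − ⌊2820/97⌋ = 29 − 29 = 0
n=48: ⌊(49·60)/97⌋ − ⌊(48·60)/97⌋ = ⌊2940/97⌋ − ⌊2880/97⌋ = 30 − 29 = 1
n=49: ⌊(50·60)/97⌋ − ⌊(49·60)/97⌋ = ⌊3000/97⌋ − ⌊2940/97⌋ = 30 − 30 = 0
n=50: ⌊(51·60)/97⌋ − ⌊(50·60)/97⌋ = ⌊3060/97⌋ − ⌊3000/97⌋ = 31 − 30 = 1
n=51: ⌊(52·60)/97⌋ − ⌊(51·60)/97⌋ = ⌊3120/97⌋ − ⌊3060/97⌋ = 32 − 31 = 1
n=52: ⌊(53·60)/97⌋ − ⌊(52·60)/97⌋ = ⌊3180/97⌋ − ⌊3120/97⌋ = 32 − 32 = 0
n=53: ⌊(54·60)/97⌋ − ⌊(53·60)/97⌋ = ⌊3240/97⌋ − ⌊3180/97⌋ = 33 − 32 = 1
n=54: ⌊(55·60)/97⌋ − ⌊(54·60)/97⌋ = ⌊3300/97⌋ − ⌊3240/97⌋ = 34 − 33 = 1
n=55: ⌊(56·60)/97⌋ − ⌊(55·60)/97⌋ = ⌊3360/97⌋ − ⌊3300/97⌋ = 34 − 34 = 0
n=56: ⌊(57·60)/97⌋ − ⌊(56·60)/97⌋ = ⌊3420/97⌋ − ⌊3360/97⌋ = 35 − 34 = 1
n=57: ⌊(58·60)/97⌋ − ⌊(57·60)/97⌋ = ⌊3480/97⌋ − ⌊3420/97⌋ = 35 − 35 = 0


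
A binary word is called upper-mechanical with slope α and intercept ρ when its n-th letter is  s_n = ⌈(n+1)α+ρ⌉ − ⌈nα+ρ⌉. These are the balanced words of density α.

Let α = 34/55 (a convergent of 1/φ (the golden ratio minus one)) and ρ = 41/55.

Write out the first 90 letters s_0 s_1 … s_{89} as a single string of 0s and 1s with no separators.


n=0: ⌈(1·34+41)/55⌉ − ⌈(0·34+41)/55⌉ = ⌈75/55⌉ − ⌈41/55⌉ = 2 − 1 = 1
n=1: ⌈(2·34+41)/55⌉ − ⌈(1·34+41)/55⌉ = ⌈109/55⌉ − ⌈75/55⌉ = 2 − 2 = 0
n=2: ⌈(3·34+41)/55⌉ − ⌈(2·34+41)/55⌉ = ⌈143/55⌉ − ⌈109/55⌉ = 3 − 2 = 1
n=3: ⌈(4·34+41)/55⌉ − ⌈(3·34+41)/55⌉ = ⌈177/55⌉ − ⌈143/55⌉ = 4 − 3 = 1
n=4: ⌈(5·34+41)/55⌉ − ⌈(4·34+41)/55⌉ = ⌈211/55⌉ − ⌈177/55⌉ = 4 − 4 = 0
n=5: ⌈(6·34+41)/55⌉ − ⌈(5·34+41)/55⌉ = ⌈245/55⌉ − ⌈211/55⌉ = 5 − 4 = 1
n=6: ⌈(7·34+41)/55⌉ − ⌈(6·34+41)/55⌉ = ⌈279/55⌉ − ⌈245/55⌉ = 6 − 5 = 1
n=7: ⌈(8·34+41)/55⌉ − ⌈(7·34+41)/55⌉ = ⌈313/55⌉ − ⌈279/55⌉ = 6 − 6 = 0
n=8: ⌈(9·34+41)/55⌉ − ⌈(8·34+41)/55⌉ = ⌈347/55⌉ − ⌈313/55⌉ = 7 − 6 = 1
n=9: ⌈(10·34+41)/55⌉ − ⌈(9·34+41)/55⌉ = ⌈381/55⌉ − ⌈347/55⌉ = 7 − 7 = 0
n=10: ⌈(11·34+41)/55⌉ − ⌈(10·34+41)/55⌉ = ⌈415/55⌉ − ⌈381/55⌉ = 8 − 7 = 1
n=11: ⌈(12·34+41)/55⌉ − ⌈(11·34+41)/55⌉ = ⌈449/55⌉ − ⌈415/55⌉ = 9 − 8 = 1
n=12: ⌈(13·34+41)/55⌉ − ⌈(12·34+41)/55⌉ = ⌈483/55⌉ − ⌈449/55⌉ = 9 − 9 = 0
n=13: ⌈(14·34+41)/55⌉ − ⌈(13·34+41)/55⌉ = ⌈517/55⌉ − ⌈483/55⌉ = 10 − 9 = 1
n=14: ⌈(15·34+41)/55⌉ − ⌈(14·34+41)/55⌉ = ⌈551/55⌉ − ⌈517/55⌉ = 11 − 10 = 1
n=15: ⌈(16·34+41)/55⌉ − ⌈(15·34+41)/55⌉ = ⌈585/55⌉ − ⌈551/55⌉ = 11 − 11 = 0
n=16: ⌈(17·34+41)/55⌉ − ⌈(16·34+41)/55⌉ = ⌈619/55⌉ − ⌈585/55⌉ = 12 − 11 = 1
n=17: ⌈(18·34+41)/55⌉ − ⌈(17·34+41)/55⌉ = ⌈653/55⌉ − ⌈619/55⌉ = 12 − 12 = 0
n=18: ⌈(19·34+41)/55⌉ − ⌈(18·34+41)/55⌉ = ⌈687/55⌉ − ⌈653/55⌉ = 13 − 12 = 1
n=19: ⌈(20·34+41)/55⌉ − ⌈(19·34+41)/55⌉ = ⌈721/55⌉ − ⌈687/55⌉ = 14 − 13 = 1
n=20: ⌈(21·34+41)/55⌉ − ⌈(20·34+41)/55⌉ = ⌈755/55⌉ − ⌈721/55⌉ = 14 − 14 = 0
n=21: ⌈(22·34+41)/55⌉ − ⌈(21·34+41)/55⌉ = ⌈789/55⌉ − ⌈755/55⌉ = 15 − 14 = 1
n=22: ⌈(23·34+41)/55⌉ − ⌈(22·34+41)/55⌉ = ⌈823/55⌉ − ⌈789/55⌉ = 15 − 15 = 0
n=23: ⌈(24·34+41)/55⌉ − ⌈(23·34+41)/55⌉ = ⌈857/55⌉ − ⌈823/55⌉ = 16 − 15 = 1
n=24: ⌈(25·34+41)/55⌉ − ⌈(24·34+41)/55⌉ = ⌈891/55⌉ − ⌈857/55⌉ = 17 − 16 = 1
n=25: ⌈(26·34+41)/55⌉ − ⌈(25·34+41)/55⌉ = ⌈925/55⌉ − ⌈891/55⌉ = 17 − 17 = 0
n=26: ⌈(27·34+41)/55⌉ − ⌈(26·34+41)/55⌉ = ⌈959/55⌉ − ⌈925/55⌉ = 18 − 17 = 1
n=27: ⌈(28·34+41)/55⌉ − ⌈(27·34+41)/55⌉ = ⌈993/55⌉ − ⌈959/55⌉ = 19 − 18 = 1
n=28: ⌈(29·34+41)/55⌉ − ⌈(28·34+41)/55⌉ = ⌈1027/55⌉ − ⌈993/55⌉ = 19 − 19 = 0
n=29: ⌈(30·34+41)/55⌉ − ⌈(29·34+41)/55⌉ = ⌈1061/55⌉ − ⌈1027/55⌉ = 20 − 19 = 1
n=30: ⌈(31·34+41)/55⌉ − ⌈(30·34+41)/55⌉ = ⌈1095/55⌉ − ⌈1061/55⌉ = 20 − 20 = 0
n=31: ⌈(32·34+41)/55⌉ − ⌈(31·34+41)/55⌉ = ⌈1129/55⌉ − ⌈1095/55⌉ = 21 − 20 = 1
n=32: ⌈(33·34+41)/55⌉ − ⌈(32·34+41)/55⌉ = ⌈1163/55⌉ − ⌈1129/55⌉ = 22 − 21 = 1
n=33: ⌈(34·34+41)/55⌉ − ⌈(33·34+41)/55⌉ = ⌈1197/55⌉ − ⌈1163/55⌉ = 22 − 22 = 0
n=34: ⌈(35·34+41)/55⌉ − ⌈(34·34+41)/55⌉ = ⌈1231/55⌉ − ⌈1197/55⌉ = 23 − 22 = 1
n=35: ⌈(36·34+41)/55⌉ − ⌈(35·34+41)/55⌉ = ⌈1265/55⌉ − ⌈1231/55⌉ = 23 − 23 = 0
n=36: ⌈(37·34+41)/55⌉ − ⌈(36·34+41)/55⌉ = ⌈1299/55⌉ − ⌈1265/55⌉ = 24 − 23 = 1
n=37: ⌈(38·34+41)/55⌉ − ⌈(37·34+41)/55⌉ = ⌈1333/55⌉ − ⌈1299/55⌉ = 25 − 24 = 1
n=38: ⌈(39·34+41)/55⌉ − ⌈(38·34+41)/55⌉ = ⌈1367/55⌉ − ⌈1333/55⌉ = 25 − 25 = 0
n=39: ⌈(40·34+41)/55⌉ − ⌈(39·34+41)/55⌉ = ⌈1401/55⌉ − ⌈1367/55⌉ = 26 − 25 = 1
n=40: ⌈(41·34+41)/55⌉ − ⌈(40·34+41)/55⌉ = ⌈1435/55⌉ − ⌈1401/55⌉ = 27 − 26 = 1
n=41: ⌈(42·34+41)/55⌉ − ⌈(41·34+41)/55⌉ = ⌈1469/55⌉ − ⌈1435/55⌉ = 27 − 27 = 0
n=42: ⌈(43·34+41)/55⌉ − ⌈(42·34+41)/55⌉ = ⌈1503/55⌉ − ⌈1469/55⌉ = 28 − 27 = 1
n=43: ⌈(44·34+41)/55⌉ − ⌈(43·34+41)/55⌉ = ⌈1537/55⌉ − ⌈1503/55⌉ = 28 − 28 = 0
n=44: ⌈(45·34+41)/55⌉ − ⌈(44·34+41)/55⌉ = ⌈1571/55⌉ − ⌈1537/55⌉ = 29 − 28 = 1
n=45: ⌈(46·34+41)/55⌉ − ⌈(45·34+41)/55⌉ = ⌈1605/55⌉ − ⌈1571/55⌉ = 30 − 29 = 1
n=46: ⌈(47·34+41)/55⌉ − ⌈(46·34+41)/55⌉ = ⌈1639/55⌉ − ⌈1605/55⌉ = 30 − 30 = 0
n=47: ⌈(48·34+41)/55⌉ − ⌈(47·34+41)/55⌉ = ⌈1673/55⌉ − ⌈1639/55⌉ = 31 − 30 = 1
n=48: ⌈(49·34+41)/55⌉ − ⌈(48·34+41)/55⌉ = ⌈1707/55⌉ − ⌈1673/55⌉ = 32 − 31 = 1
n=49: ⌈(50·34+41)/55⌉ − ⌈(49·34+41)/55⌉ = ⌈1741/55⌉ − ⌈1707/55⌉ = 32 − 32 = 0
n=50: ⌈(51·34+41)/55⌉ − ⌈(50·34+41)/55⌉ = ⌈1775/55⌉ − ⌈1741/55⌉ = 33 − 32 = 1
n=51: ⌈(52·34+41)/55⌉ − ⌈(51·34+41)/55⌉ = ⌈1809/55⌉ − ⌈1775/55⌉ = 33 − 33 = 0
n=52: ⌈(53·34+41)/55⌉ − ⌈(52·34+41)/55⌉ = ⌈1843/55⌉ − ⌈1809/55⌉ = 34 − 33 = 1
n=53: ⌈(54·34+41)/55⌉ − ⌈(53·34+41)/55⌉ = ⌈1877/55⌉ − ⌈1843/55⌉ = 35 − 34 = 1
n=54: ⌈(55·34+41)/55⌉ − ⌈(54·34+41)/55⌉ = ⌈1911/55⌉ − ⌈1877/55⌉ = 35 − 35 = 0
n=55: ⌈(56·34+41)/55⌉ − ⌈(55·34+41)/55⌉ = ⌈1945/55⌉ − ⌈1911/55⌉ = 36 − 35 = 1
n=56: ⌈(57·34+41)/55⌉ − ⌈(56·34+41)/55⌉ = ⌈1979/55⌉ − ⌈1945/55⌉ = 36 − 36 = 0
n=57: ⌈(58·34+41)/55⌉ − ⌈(57·34+41)/55⌉ = ⌈2013/55⌉ − ⌈1979/55⌉ = 37 − 36 = 1
n=58: ⌈(59·34+41)/55⌉ − ⌈(58·34+41)/55⌉ = ⌈2047/55⌉ − ⌈2013/55⌉ = 38 − 37 = 1
n=59: ⌈(60·34+41)/55⌉ − ⌈(59·34+41)/55⌉ = ⌈2081/55⌉ − ⌈2047/55⌉ = 38 − 38 = 0
n=60: ⌈(61·34+41)/55⌉ − ⌈(60·34+41)/55⌉ = ⌈2115/55⌉ − ⌈2081/55⌉ = 39 − 38 = 1
n=61: ⌈(62·34+41)/55⌉ − ⌈(61·34+41)/55⌉ = ⌈2149/55⌉ − ⌈2115/55⌉ = 40 − 39 = 1
n=62: ⌈(63·34+41)/55⌉ − ⌈(62·34+41)/55⌉ = ⌈2183/55⌉ − ⌈2149/55⌉ = 40 − 40 = 0
n=63: ⌈(64·34+41)/55⌉ − ⌈(63·34+41)/55⌉ = ⌈2217/55⌉ − ⌈2183/55⌉ = 41 − 40 = 1
n=64: ⌈(65·34+41)/55⌉ − ⌈(64·34+41)/55⌉ = ⌈2251/55⌉ − ⌈2217/55⌉ = 41 − 41 = 0
n=65: ⌈(66·34+41)/55⌉ − ⌈(65·34+41)/55⌉ = ⌈2285/55⌉ − ⌈2251/55⌉ = 42 − 41 = 1
n=66: ⌈(67·34+41)/55⌉ − ⌈(66·34+41)/55⌉ = ⌈2319/55⌉ − ⌈2285/55⌉ = 43 − 42 = 1
n=67: ⌈(68·34+41)/55⌉ − ⌈(67·34+41)/55⌉ = ⌈2353/55⌉ − ⌈2319/55⌉ = 43 − 43 = 0
n=68: ⌈(69·34+41)/55⌉ − ⌈(68·34+41)/55⌉ = ⌈2387/55⌉ − ⌈2353/55⌉ = 44 − 43 = 1
n=69: ⌈(70·34+41)/55⌉ − ⌈(69·34+41)/55⌉ = ⌈2421/55⌉ − ⌈2387/55⌉ = 45 − 44 = 1
n=70: ⌈(71·34+41)/55⌉ − ⌈(70·34+41)/55⌉ = ⌈2455/55⌉ − ⌈2421/55⌉ = 45 − 45 = 0
n=71: ⌈(72·34+41)/55⌉ − ⌈(71·34+41)/55⌉ = ⌈2489/55⌉ − ⌈2455/55⌉ = 46 − 45 = 1
n=72: ⌈(73·34+41)/55⌉ − ⌈(72·34+41)/55⌉ = ⌈2523/55⌉ − ⌈2489/55⌉ = 46 − 46 = 0
n=73: ⌈(74·34+41)/55⌉ − ⌈(73·34+41)/55⌉ = ⌈2557/55⌉ − ⌈2523/55⌉ = 47 − 46 = 1
n=74: ⌈(75·34+41)/55⌉ − ⌈(74·34+41)/55⌉ = ⌈2591/55⌉ − ⌈2557/55⌉ = 48 − 47 = 1
n=75: ⌈(76·34+41)/55⌉ − ⌈(75·34+41)/55⌉ = ⌈2625/55⌉ − ⌈2591/55⌉ = 48 − 48 = 0
n=76: ⌈(77·34+41)/55⌉ − ⌈(76·34+41)/55⌉ = ⌈2659/55⌉ − ⌈2625/55⌉ = 49 − 48 = 1
n=77: ⌈(78·34+41)/55⌉ − ⌈(77·34+41)/55⌉ = ⌈2693/55⌉ − ⌈2659/55⌉ = 49 − 49 = 0
n=78: ⌈(79·34+41)/55⌉ − ⌈(78·34+41)/55⌉ = ⌈2727/55⌉ − ⌈2693/55⌉ = 50 − 49 = 1
n=79: ⌈(80·34+41)/55⌉ − ⌈(79·34+41)/55⌉ = ⌈2761/55⌉ − ⌈2727/55⌉ = 51 − 50 = 1
n=80: ⌈(81·34+41)/55⌉ − ⌈(80·34+41)/55⌉ = ⌈2795/55⌉ − ⌈2761/55⌉ = 51 − 51 = 0
n=81: ⌈(82·34+41)/55⌉ − ⌈(81·34+41)/55⌉ = ⌈2829/55⌉ − ⌈2795/55⌉ = 52 − 51 = 1
n=82: ⌈(83·34+41)/55⌉ − ⌈(82·34+41)/55⌉ = ⌈2863/55⌉ − ⌈2829/55⌉ = 53 − 52 = 1
n=83: ⌈(84·34+41)/55⌉ − ⌈(83·34+41)/55⌉ = ⌈2897/55⌉ − ⌈2863/55⌉ = 53 − 53 = 0
n=84: ⌈(85·34+41)/55⌉ − ⌈(84·34+41)/55⌉ = ⌈2931/55⌉ − ⌈2897/55⌉ = 54 − 53 = 1
n=85: ⌈(86·34+41)/55⌉ − ⌈(85·34+41)/55⌉ = ⌈2965/55⌉ − ⌈2931/55⌉ = 54 − 54 = 0
n=86: ⌈(87·34+41)/55⌉ − ⌈(86·34+41)/55⌉ = ⌈2999/55⌉ − ⌈2965/55⌉ = 55 − 54 = 1
n=87: ⌈(88·34+41)/55⌉ − ⌈(87·34+41)/55⌉ = ⌈3033/55⌉ − ⌈2999/55⌉ = 56 − 55 = 1
n=88: ⌈(89·34+41)/55⌉ − ⌈(88·34+41)/55⌉ = ⌈3067/55⌉ − ⌈3033/55⌉ = 56 − 56 = 0
n=89: ⌈(90·34+41)/55⌉ − ⌈(89·34+41)/55⌉ = ⌈3101/55⌉ − ⌈3067/55⌉ = 57 − 56 = 1

101101101011011010110101101101011010110110101101101011010110110101101101011010110110101101


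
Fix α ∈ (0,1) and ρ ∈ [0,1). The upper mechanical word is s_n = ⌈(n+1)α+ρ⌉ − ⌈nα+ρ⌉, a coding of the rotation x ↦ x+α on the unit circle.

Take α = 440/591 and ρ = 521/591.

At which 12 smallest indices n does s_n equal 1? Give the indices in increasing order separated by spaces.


0 1 2 4 5 6 8 9 10 12 13 14

n=0: ⌈961/591⌉−⌈521/591⌉ = 2−1 = 1  ← one
n=1: ⌈1401/591⌉−⌈961/591⌉ = 3−2 = 1  ← one
n=2: ⌈1841/591⌉−⌈1401/591⌉ = 4−3 = 1  ← one
n=3: ⌈2281/591⌉−⌈1841/591⌉ = 4−4 = 0
n=4: ⌈2721/591⌉−⌈2281/591⌉ = 5−4 = 1  ← one
n=5: ⌈3161/591⌉−⌈2721/591⌉ = 6−5 = 1  ← one
n=6: ⌈3601/591⌉−⌈3161/591⌉ = 7−6 = 1  ← one
n=7: ⌈4041/591⌉−⌈3601/591⌉ = 7−7 = 0
n=8: ⌈4481/591⌉−⌈4041/591⌉ = 8−7 = 1  ← one
n=9: ⌈4921/591⌉−⌈4481/591⌉ = 9−8 = 1  ← one
n=10: ⌈5361/591⌉−⌈4921/591⌉ = 10−9 = 1  ← one
n=11: ⌈5801/591⌉−⌈5361/591⌉ = 10−10 = 0
n=12: ⌈6241/591⌉−⌈5801/591⌉ = 11−10 = 1  ← one
n=13: ⌈6681/591⌉−⌈6241/591⌉ = 12−11 = 1  ← one
n=14: ⌈7121/591⌉−⌈6681/591⌉ = 13−12 = 1  ← one
positions of the first 12 ones: 0 1 2 4 5 6 8 9 10 12 13 14


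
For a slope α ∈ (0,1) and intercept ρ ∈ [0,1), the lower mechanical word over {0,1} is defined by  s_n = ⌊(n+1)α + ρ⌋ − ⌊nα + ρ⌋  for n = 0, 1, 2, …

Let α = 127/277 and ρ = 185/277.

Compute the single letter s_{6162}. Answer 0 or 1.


(n+1)α + ρ = (6163·127 + 185) / 277 = 782886/277
nα + ρ     = (6162·127 + 185) / 277 = 782759/277
⌊782886/277⌋ = 2826,  ⌊782759/277⌋ = 2825
s_{6162} = 2826 − 2825 = 1

1


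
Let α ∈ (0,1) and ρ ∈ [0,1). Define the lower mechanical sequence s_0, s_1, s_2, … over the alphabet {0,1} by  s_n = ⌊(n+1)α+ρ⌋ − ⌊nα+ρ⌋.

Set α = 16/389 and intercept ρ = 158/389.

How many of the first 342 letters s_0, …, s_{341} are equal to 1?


14

#1s = Σ_{n=0}^{341} s_n = Σ_{n=0}^{341} (⌊(n+1)α+ρ⌋ − ⌊nα+ρ⌋)
the sum telescopes: every ⌊nα+ρ⌋ with 0 < n < 342 appears once with + and once with −, leaving ⌊342α+ρ⌋ − ⌊0·α+ρ⌋
342α + ρ = (342·16 + 158) / 389 = 5630/389
ρ = 158/389
⌊5630/389⌋ = 14,  ⌊158/389⌋ = 0
#1s = 14 − 0 = 14


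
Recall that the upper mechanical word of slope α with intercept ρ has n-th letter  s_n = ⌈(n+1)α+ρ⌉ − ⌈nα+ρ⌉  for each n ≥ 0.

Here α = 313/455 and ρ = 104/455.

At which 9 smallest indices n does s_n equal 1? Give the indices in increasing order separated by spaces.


1 2 4 5 6 8 9 11 12

n=0: ⌈417/455⌉−⌈104/455⌉ = 1−1 = 0
n=1: ⌈730/455⌉−⌈417/455⌉ = 2−1 = 1  ← one
n=2: ⌈1043/455⌉−⌈730/455⌉ = 3−2 = 1  ← one
n=3: ⌈1356/455⌉−⌈1043/455⌉ = 3−3 = 0
n=4: ⌈1669/455⌉−⌈1356/455⌉ = 4−3 = 1  ← one
n=5: ⌈1982/455⌉−⌈1669/455⌉ = 5−4 = 1  ← one
n=6: ⌈2295/455⌉−⌈1982/455⌉ = 6−5 = 1  ← one
n=7: ⌈2608/455⌉−⌈2295/455⌉ = 6−6 = 0
n=8: ⌈2921/455⌉−⌈2608/455⌉ = 7−6 = 1  ← one
n=9: ⌈3234/455⌉−⌈2921/455⌉ = 8−7 = 1  ← one
n=10: ⌈3547/455⌉−⌈3234/455⌉ = 8−8 = 0
n=11: ⌈3860/455⌉−⌈3547/455⌉ = 9−8 = 1  ← one
n=12: ⌈4173/455⌉−⌈3860/455⌉ = 10−9 = 1  ← one
positions of the first 9 ones: 1 2 4 5 6 8 9 11 12


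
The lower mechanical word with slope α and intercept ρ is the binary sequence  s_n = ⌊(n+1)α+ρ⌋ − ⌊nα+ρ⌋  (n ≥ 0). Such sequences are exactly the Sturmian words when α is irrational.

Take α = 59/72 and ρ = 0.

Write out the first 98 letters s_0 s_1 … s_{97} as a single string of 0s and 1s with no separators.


n=0: ⌊(1·59)/72⌋ − ⌊(0·59)/72⌋ = ⌊59/72⌋ − ⌊0/72⌋ = 0 − 0 = 0
n=1: ⌊(2·59)/72⌋ − ⌊(1·59)/72⌋ = ⌊118/72⌋ − ⌊59/72⌋ = 1 − 0 = 1
n=2: ⌊(3·59)/72⌋ − ⌊(2·59)/72⌋ = ⌊177/72⌋ − ⌊118/72⌋ = 2 − 1 = 1
n=3: ⌊(4·59)/72⌋ − ⌊(3·59)/72⌋ = ⌊236/72⌋ − ⌊177/72⌋ = 3 − 2 = 1
n=4: ⌊(5·59)/72⌋ − ⌊(4·59)/72⌋ = ⌊295/72⌋ − ⌊236/72⌋ = 4 − 3 = 1
n=5: ⌊(6·59)/72⌋ − ⌊(5·59)/72⌋ = ⌊354/72⌋ − ⌊295/72⌋ = 4 − 4 = 0
n=6: ⌊(7·59)/72⌋ − ⌊(6·59)/72⌋ = ⌊413/72⌋ − ⌊354/72⌋ = 5 − 4 = 1
n=7: ⌊(8·59)/72⌋ − ⌊(7·59)/72⌋ = ⌊472/72⌋ − ⌊413/72⌋ = 6 − 5 = 1
n=8: ⌊(9·59)/72⌋ − ⌊(8·59)/72⌋ = ⌊531/72⌋ − ⌊472/72⌋ = 7 − 6 = 1
n=9: ⌊(10·59)/72⌋ − ⌊(9·59)/72⌋ = ⌊590/72⌋ − ⌊531/72⌋ = 8 − 7 = 1
n=10: ⌊(11·59)/72⌋ − ⌊(10·59)/72⌋ = ⌊649/72⌋ − ⌊590/72⌋ = 9 − 8 = 1
n=11: ⌊(12·59)/72⌋ − ⌊(11·59)/72⌋ = ⌊708/72⌋ − ⌊649/72⌋ = 9 − 9 = 0
n=12: ⌊(13·59)/72⌋ − ⌊(12·59)/72⌋ = ⌊767/72⌋ − ⌊708/72⌋ = 10 − 9 = 1
n=13: ⌊(14·59)/72⌋ − ⌊(13·59)/72⌋ = ⌊826/72⌋ − ⌊767/72⌋ = 11 − 10 = 1
n=14: ⌊(15·59)/72⌋ − ⌊(14·59)/72⌋ = ⌊885/72⌋ − ⌊826/72⌋ = 12 − 11 = 1
n=15: ⌊(16·59)/72⌋ − ⌊(15·59)/72⌋ = ⌊944/72⌋ − ⌊885/72⌋ = 13 − 12 = 1
n=16: ⌊(17·59)/72⌋ − ⌊(16·59)/72⌋ = ⌊1003/72⌋ − ⌊944/72⌋ = 13 − 13 = 0
n=17: ⌊(18·59)/72⌋ − ⌊(17·59)/72⌋ = ⌊1062/72⌋ − ⌊1003/72⌋ = 14 − 13 = 1
n=18: ⌊(19·59)/72⌋ − ⌊(18·59)/72⌋ = ⌊1121/72⌋ − ⌊1062/72⌋ = 15 − 14 = 1
n=19: ⌊(20·59)/72⌋ − ⌊(19·59)/72⌋ = ⌊1180/72⌋ − ⌊1121/72⌋ = 16 − 15 = 1
n=20: ⌊(21·59)/72⌋ − ⌊(20·59)/72⌋ = ⌊1239/72⌋ − ⌊1180/72⌋ = 17 − 16 = 1
n=21: ⌊(22·59)/72⌋ − ⌊(21·59)/72⌋ = ⌊1298/72⌋ − ⌊1239/72⌋ = 18 − 17 = 1
n=22: ⌊(23·59)/72⌋ − ⌊(22·59)/72⌋ = ⌊1357/72⌋ − ⌊1298/72⌋ = 18 − 18 = 0
n=23: ⌊(24·59)/72⌋ − ⌊(23·59)/72⌋ = ⌊1416/72⌋ − ⌊1357/72⌋ = 19 − 18 = 1
n=24: ⌊(25·59)/72⌋ − ⌊(24·59)/72⌋ = ⌊1475/72⌋ − ⌊1416/72⌋ = 20 − 19 = 1
n=25: ⌊(26·59)/72⌋ − ⌊(25·59)/72⌋ = ⌊1534/72⌋ − ⌊1475/72⌋ = 21 − 20 = 1
n=26: ⌊(27·59)/72⌋ − ⌊(26·59)/72⌋ = ⌊1593/72⌋ − ⌊1534/72⌋ = 22 − 21 = 1
n=27: ⌊(28·59)/72⌋ − ⌊(27·59)/72⌋ = ⌊1652/72⌋ − ⌊1593/72⌋ = 22 − 22 = 0
n=28: ⌊(29·59)/72⌋ − ⌊(28·59)/72⌋ = ⌊1711/72⌋ − ⌊1652/72⌋ = 23 − 22 = 1
n=29: ⌊(30·59)/72⌋ − ⌊(29·59)/72⌋ = ⌊1770/72⌋ − ⌊1711/72⌋ = 24 − 23 = 1
n=30: ⌊(31·59)/72⌋ − ⌊(30·59)/72⌋ = ⌊1829/72⌋ − ⌊1770/72⌋ = 25 − 24 = 1
n=31: ⌊(32·59)/72⌋ − ⌊(31·59)/72⌋ = ⌊1888/72⌋ − ⌊1829/72⌋ = 26 − 25 = 1
n=32: ⌊(33·59)/72⌋ − ⌊(32·59)/72⌋ = ⌊1947/72⌋ − ⌊1888/72⌋ = 27 − 26 = 1
n=33: ⌊(34·59)/72⌋ − ⌊(33·59)/72⌋ = ⌊2006/72⌋ − ⌊1947/72⌋ = 27 − 27 = 0
n=34: ⌊(35·59)/72⌋ − ⌊(34·59)/72⌋ = ⌊2065/72⌋ − ⌊2006/72⌋ = 28 − 27 = 1
n=35: ⌊(36·59)/72⌋ − ⌊(35·59)/72⌋ = ⌊2124/72⌋ − ⌊2065/72⌋ = 29 − 28 = 1
n=36: ⌊(37·59)/72⌋ − ⌊(36·59)/72⌋ = ⌊2183/72⌋ − ⌊2124/72⌋ = 30 − 29 = 1
n=37: ⌊(38·59)/72⌋ − ⌊(37·59)/72⌋ = ⌊2242/72⌋ − ⌊2183/72⌋ = 31 − 30 = 1
n=38: ⌊(39·59)/72⌋ − ⌊(38·59)/72⌋ = ⌊2301/72⌋ − ⌊2242/72⌋ = 31 − 31 = 0
n=39: ⌊(40·59)/72⌋ − ⌊(39·59)/72⌋ = ⌊2360/72⌋ − ⌊2301/72⌋ = 32 − 31 = 1
n=40: ⌊(41·59)/72⌋ − ⌊(40·59)/72⌋ = ⌊2419/72⌋ − ⌊2360/72⌋ = 33 − 32 = 1
n=41: ⌊(42·59)/72⌋ − ⌊(41·59)/72⌋ = ⌊2478/72⌋ − ⌊2419/72⌋ = 34 − 33 = 1
n=42: ⌊(43·59)/72⌋ − ⌊(42·59)/72⌋ = ⌊2537/72⌋ − ⌊2478/72⌋ = 35 − 34 = 1
n=43: ⌊(44·59)/72⌋ − ⌊(43·59)/72⌋ = ⌊2596/72⌋ − ⌊2537/72⌋ = 36 − 35 = 1
n=44: ⌊(45·59)/72⌋ − ⌊(44·59)/72⌋ = ⌊2655/72⌋ − ⌊2596/72⌋ = 36 − 36 = 0
n=45: ⌊(46·59)/72⌋ − ⌊(45·59)/72⌋ = ⌊2714/72⌋ − ⌊2655/72⌋ = 37 − 36 = 1
n=46: ⌊(47·59)/72⌋ − ⌊(46·59)/72⌋ = ⌊2773/72⌋ − ⌊2714/72⌋ = 38 − 37 = 1
n=47: ⌊(48·59)/72⌋ − ⌊(47·59)/72⌋ = ⌊2832/72⌋ − ⌊2773/72⌋ = 39 − 38 = 1
n=48: ⌊(49·59)/72⌋ − ⌊(48·59)/72⌋ = ⌊2891/72⌋ − ⌊2832/72⌋ = 40 − 39 = 1
n=49: ⌊(50·59)/72⌋ − ⌊(49·59)/72⌋ = ⌊2950/72⌋ − ⌊2891/72⌋ = 40 − 40 = 0
n=50: ⌊(51·59)/72⌋ − ⌊(50·59)/72⌋ = ⌊3009/72⌋ − ⌊2950/72⌋ = 41 − 40 = 1
n=51: ⌊(52·59)/72⌋ − ⌊(51·59)/72⌋ = ⌊3068/72⌋ − ⌊3009/72⌋ = 42 − 41 = 1
n=52: ⌊(53·59)/72⌋ − ⌊(52·59)/72⌋ = ⌊3127/72⌋ − ⌊3068/72⌋ = 43 − 42 = 1
n=53: ⌊(54·59)/72⌋ − ⌊(53·59)/72⌋ = ⌊3186/72⌋ − ⌊3127/72⌋ = 44 − 43 = 1
n=54: ⌊(55·59)/72⌋ − ⌊(54·59)/72⌋ = ⌊3245/72⌋ − ⌊3186/72⌋ = 45 − 44 = 1
n=55: ⌊(56·59)/72⌋ − ⌊(55·59)/72⌋ = ⌊3304/72⌋ − ⌊3245/72⌋ = 45 − 45 = 0
n=56: ⌊(57·59)/72⌋ − ⌊(56·59)/72⌋ = ⌊3363/72⌋ − ⌊3304/72⌋ = 46 − 45 = 1
n=57: ⌊(58·59)/72⌋ − ⌊(57·59)/72⌋ = ⌊3422/72⌋ − ⌊3363/72⌋ = 47 − 46 = 1
n=58: ⌊(59·59)/72⌋ − ⌊(58·59)/72⌋ = ⌊3481/72⌋ − ⌊3422/72⌋ = 48 − 47 = 1
n=59: ⌊(60·59)/72⌋ − ⌊(59·59)/72⌋ = ⌊3540/72⌋ − ⌊3481/72⌋ = 49 − 48 = 1
n=60: ⌊(61·59)/72⌋ − ⌊(60·59)/72⌋ = ⌊3599/72⌋ − ⌊3540/72⌋ = 49 − 49 = 0
n=61: ⌊(62·59)/72⌋ − ⌊(61·59)/72⌋ = ⌊3658/72⌋ − ⌊3599/72⌋ = 50 − 49 = 1
n=62: ⌊(63·59)/72⌋ − ⌊(62·59)/72⌋ = ⌊3717/72⌋ − ⌊3658/72⌋ = 51 − 50 = 1
n=63: ⌊(64·59)/72⌋ − ⌊(63·59)/72⌋ = ⌊3776/72⌋ − ⌊3717/72⌋ = 52 − 51 = 1
n=64: ⌊(65·59)/72⌋ − ⌊(64·59)/72⌋ = ⌊3835/72⌋ − ⌊3776/72⌋ = 53 − 52 = 1
n=65: ⌊(66·59)/72⌋ − ⌊(65·59)/72⌋ = ⌊3894/72⌋ − ⌊3835/72⌋ = 54 − 53 = 1
n=66: ⌊(67·59)/72⌋ − ⌊(66·59)/72⌋ = ⌊3953/72⌋ − ⌊3894/72⌋ = 54 − 54 = 0
n=67: ⌊(68·59)/72⌋ − ⌊(67·59)/72⌋ = ⌊4012/72⌋ − ⌊3953/72⌋ = 55 − 54 = 1
n=68: ⌊(69·59)/72⌋ − ⌊(68·59)/72⌋ = ⌊4071/72⌋ − ⌊4012/72⌋ = 56 − 55 = 1
n=69: ⌊(70·59)/72⌋ − ⌊(69·59)/72⌋ = ⌊4130/72⌋ − ⌊4071/72⌋ = 57 − 56 = 1
n=70: ⌊(71·59)/72⌋ − ⌊(70·59)/72⌋ = ⌊4189/72⌋ − ⌊4130/72⌋ = 58 − 57 = 1
n=71: ⌊(72·59)/72⌋ − ⌊(71·59)/72⌋ = ⌊4248/72⌋ − ⌊4189/72⌋ = 59 − 58 = 1
n=72: ⌊(73·59)/72⌋ − ⌊(72·59)/72⌋ = ⌊4307/72⌋ − ⌊4248/72⌋ = 59 − 59 = 0
n=73: ⌊(74·59)/72⌋ − ⌊(73·59)/72⌋ = ⌊4366/72⌋ − ⌊4307/72⌋ = 60 − 59 = 1
n=74: ⌊(75·59)/72⌋ − ⌊(74·59)/72⌋ = ⌊4425/72⌋ − ⌊4366/72⌋ = 61 − 60 = 1
n=75: ⌊(76·59)/72⌋ − ⌊(75·59)/72⌋ = ⌊4484/72⌋ − ⌊4425/72⌋ = 62 − 61 = 1
n=76: ⌊(77·59)/72⌋ − ⌊(76·59)/72⌋ = ⌊4543/72⌋ − ⌊4484/72⌋ = 63 − 62 = 1
n=77: ⌊(78·59)/72⌋ − ⌊(77·59)/72⌋ = ⌊4602/72⌋ − ⌊4543/72⌋ = 63 − 63 = 0
n=78: ⌊(79·59)/72⌋ − ⌊(78·59)/72⌋ = ⌊4661/72⌋ − ⌊4602/72⌋ = 64 − 63 = 1
n=79: ⌊(80·59)/72⌋ − ⌊(79·59)/72⌋ = ⌊4720/72⌋ − ⌊4661/72⌋ = 65 − 64 = 1
n=80: ⌊(81·59)/72⌋ − ⌊(80·59)/72⌋ = ⌊4779/72⌋ − ⌊4720/72⌋ = 66 − 65 = 1
n=81: ⌊(82·59)/72⌋ − ⌊(81·59)/72⌋ = ⌊4838/72⌋ − ⌊4779/72⌋ = 67 − 66 = 1
n=82: ⌊(83·59)/72⌋ − ⌊(82·59)/72⌋ = ⌊4897/72⌋ − ⌊4838/72⌋ = 68 − 67 = 1
n=83: ⌊(84·59)/72⌋ − ⌊(83·59)/72⌋ = ⌊4956/72⌋ − ⌊4897/72⌋ = 68 − 68 = 0
n=84: ⌊(85·59)/72⌋ − ⌊(84·59)/72⌋ = ⌊5015/72⌋ − ⌊4956/72⌋ = 69 − 68 = 1
n=85: ⌊(86·59)/72⌋ − ⌊(85·59)/72⌋ = ⌊5074/72⌋ − ⌊5015/72⌋ = 70 − 69 = 1
n=86: ⌊(87·59)/72⌋ − ⌊(86·59)/72⌋ = ⌊5133/72⌋ − ⌊5074/72⌋ = 71 − 70 = 1
n=87: ⌊(88·59)/72⌋ − ⌊(87·59)/72⌋ = ⌊5192/72⌋ − ⌊5133/72⌋ = 72 − 71 = 1
n=88: ⌊(89·59)/72⌋ − ⌊(88·59)/72⌋ = ⌊5251/72⌋ − ⌊5192/72⌋ = 72 − 72 = 0
n=89: ⌊(90·59)/72⌋ − ⌊(89·59)/72⌋ = ⌊5310/72⌋ − ⌊5251/72⌋ = 73 − 72 = 1
n=90: ⌊(91·59)/72⌋ − ⌊(90·59)/72⌋ = ⌊5369/72⌋ − ⌊5310/72⌋ = 74 − 73 = 1
n=91: ⌊(92·59)/72⌋ − ⌊(91·59)/72⌋ = ⌊5428/72⌋ − ⌊5369/72⌋ = 75 − 74 = 1
n=92: ⌊(93·59)/72⌋ − ⌊(92·59)/72⌋ = ⌊5487/72⌋ − ⌊5428/72⌋ = 76 − 75 = 1
n=93: ⌊(94·59)/72⌋ − ⌊(93·59)/72⌋ = ⌊5546/72⌋ − ⌊5487/72⌋ = 77 − 76 = 1
n=94: ⌊(95·59)/72⌋ − ⌊(94·59)/72⌋ = ⌊5605/72⌋ − ⌊5546/72⌋ = 77 − 77 = 0
n=95: ⌊(96·59)/72⌋ − ⌊(95·59)/72⌋ = ⌊5664/72⌋ − ⌊5605/72⌋ = 78 − 77 = 1
n=96: ⌊(97·59)/72⌋ − ⌊(96·59)/72⌋ = ⌊5723/72⌋ − ⌊5664/72⌋ = 79 − 78 = 1
n=97: ⌊(98·59)/72⌋ − ⌊(97·59)/72⌋ = ⌊5782/72⌋ − ⌊5723/72⌋ = 80 − 79 = 1

01111011111011110111110111101111101111011111011110111110111101111101111101111011111011110111110111


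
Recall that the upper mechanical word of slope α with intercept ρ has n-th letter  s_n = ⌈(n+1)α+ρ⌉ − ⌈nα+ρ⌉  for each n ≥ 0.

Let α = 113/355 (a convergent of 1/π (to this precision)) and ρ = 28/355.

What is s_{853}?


(n+1)α + ρ = (854·113 + 28) / 355 = 96530/355
nα + ρ     = (853·113 + 28) / 355 = 96417/355
⌈96530/355⌉ = 272,  ⌈96417/355⌉ = 272
s_{853} = 272 − 272 = 0

0


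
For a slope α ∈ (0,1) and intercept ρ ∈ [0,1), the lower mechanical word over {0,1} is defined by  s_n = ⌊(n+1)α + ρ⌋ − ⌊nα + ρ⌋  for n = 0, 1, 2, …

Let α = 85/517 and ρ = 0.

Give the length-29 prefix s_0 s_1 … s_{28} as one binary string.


00000010000010000010000010000

n=0: ⌊(1·85)/517⌋ − ⌊(0·85)/517⌋ = ⌊85/517⌋ − ⌊0/517⌋ = 0 − 0 = 0
n=1: ⌊(2·85)/517⌋ − ⌊(1·85)/517⌋ = ⌊170/517⌋ − ⌊85/517⌋ = 0 − 0 = 0
n=2: ⌊(3·85)/517⌋ − ⌊(2·85)/517⌋ = ⌊255/517⌋ − ⌊170/517⌋ = 0 − 0 = 0
n=3: ⌊(4·85)/517⌋ − ⌊(3·85)/517⌋ = ⌊340/517⌋ − ⌊255/517⌋ = 0 − 0 = 0
n=4: ⌊(5·85)/517⌋ − ⌊(4·85)/517⌋ = ⌊425/517⌋ − ⌊340/517⌋ = 0 − 0 = 0
n=5: ⌊(6·85)/517⌋ − ⌊(5·85)/517⌋ = ⌊510/517⌋ − ⌊425/517⌋ = 0 − 0 = 0
n=6: ⌊(7·85)/517⌋ − ⌊(6·85)/517⌋ = ⌊595/517⌋ − ⌊510/517⌋ = 1 − 0 = 1
n=7: ⌊(8·85)/517⌋ − ⌊(7·85)/517⌋ = ⌊680/517⌋ − ⌊595/517⌋ = 1 − 1 = 0
n=8: ⌊(9·85)/517⌋ − ⌊(8·85)/517⌋ = ⌊765/517⌋ − ⌊680/517⌋ = 1 − 1 = 0
n=9: ⌊(10·85)/517⌋ − ⌊(9·85)/517⌋ = ⌊850/517⌋ − ⌊765/517⌋ = 1 − 1 = 0
n=10: ⌊(11·85)/517⌋ − ⌊(10·85)/517⌋ = ⌊935/517⌋ − ⌊850/517⌋ = 1 − 1 = 0
n=11: ⌊(12·85)/517⌋ − ⌊(11·85)/517⌋ = ⌊1020/517⌋ − ⌊935/517⌋ = 1 − 1 = 0
n=12: ⌊(13·85)/517⌋ − ⌊(12·85)/517⌋ = ⌊1105/517⌋ − ⌊1020/517⌋ = 2 − 1 = 1
n=13: ⌊(14·85)/517⌋ − ⌊(13·85)/517⌋ = ⌊1190/517⌋ − ⌊1105/517⌋ = 2 − 2 = 0
n=14: ⌊(15·85)/517⌋ − ⌊(14·85)/517⌋ = ⌊1275/517⌋ − ⌊1190/517⌋ = 2 − 2 = 0
n=15: ⌊(16·85)/517⌋ − ⌊(15·85)/517⌋ = ⌊1360/517⌋ − ⌊1275/517⌋ = 2 − 2 = 0
n=16: ⌊(17·85)/517⌋ − ⌊(16·85)/517⌋ = ⌊1445/517⌋ − ⌊1360/517⌋ = 2 − 2 = 0
n=17: ⌊(18·85)/517⌋ − ⌊(17·85)/517⌋ = ⌊1530/517⌋ − ⌊1445/517⌋ = 2 − 2 = 0
n=18: ⌊(19·85)/517⌋ − ⌊(18·85)/517⌋ = ⌊1615/517⌋ − ⌊1530/517⌋ = 3 − 2 = 1
n=19: ⌊(20·85)/517⌋ − ⌊(19·85)/517⌋ = ⌊1700/517⌋ − ⌊1615/517⌋ = 3 − 3 = 0
n=20: ⌊(21·85)/517⌋ − ⌊(20·85)/517⌋ = ⌊1785/517⌋ − ⌊1700/517⌋ = 3 − 3 = 0
n=21: ⌊(22·85)/517⌋ − ⌊(21·85)/517⌋ = ⌊1870/517⌋ − ⌊1785/517⌋ = 3 − 3 = 0
n=22: ⌊(23·85)/517⌋ − ⌊(22·85)/517⌋ = ⌊1955/517⌋ − ⌊1870/517⌋ = 3 − 3 = 0
n=23: ⌊(24·85)/517⌋ − ⌊(23·85)/517⌋ = ⌊2040/517⌋ − ⌊1955/517⌋ = 3 − 3 = 0
n=24: ⌊(25·85)/517⌋ − ⌊(24·85)/517⌋ = ⌊2125/517⌋ − ⌊2040/517⌋ = 4 − 3 = 1
n=25: ⌊(26·85)/517⌋ − ⌊(25·85)/517⌋ = ⌊2210/517⌋ − ⌊2125/517⌋ = 4 − 4 = 0
n=26: ⌊(27·85)/517⌋ − ⌊(26·85)/517⌋ = ⌊2295/517⌋ − ⌊2210/517⌋ = 4 − 4 = 0
n=27: ⌊(28·85)/517⌋ − ⌊(27·85)/517⌋ = ⌊2380/517⌋ − ⌊2295/517⌋ = 4 − 4 = 0
n=28: ⌊(29·85)/517⌋ − ⌊(28·85)/517⌋ = ⌊2465/517⌋ − ⌊2380/517⌋ = 4 − 4 = 0
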